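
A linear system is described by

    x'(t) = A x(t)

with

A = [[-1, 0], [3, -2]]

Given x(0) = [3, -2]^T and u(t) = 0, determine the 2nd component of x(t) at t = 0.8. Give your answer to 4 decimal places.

1.8231

det(sI - A) = s^2 - (tr A)s + det A, with tr A = (-1) + (-2) = -3 and det A = (-1)·(-2) - 0·3 = 2 - 0 = 2.
So p(s) = det(sI - A) = s^2 + 3s + 2.
Factor s^2 + 3s + 2: two numbers with sum -3 and product 2 are -1 and -2, so s^2 + 3s + 2 = (s + 1)(s + 2).
Hence p(s) = (s + 1) (s + 2), with roots -2, -1.
The eigenvalues -2, -1 are distinct and real, so A is diagonalisable and x(t) = e^{At} x(0) = V diag(e^{λ_i t}) V^{-1} x(0), where the columns of V are the eigenvectors.
λ = -2: A - (-2)I = [[1, 0], [3, 0]]. Row 1 gives 1·v1 + 0·v2 = 0, so take v_1 = [0, -1]^T.
λ = -1: A - (-1)I = [[0, 0], [3, -1]]. Row 2 gives 3·v1 + (-1)·v2 = 0, so take v_2 = [1, 3]^T.
V = [v_1 v_2] = [[0, 1], [-1, 3]] has det V = 1, so V^{-1} = adj(V)/det V = [[3, -1], [1, 0]].
Modal coordinates z(0) = V^{-1} x(0): 3·3 + (-1)·(-2) = 11; 1·3 + 0·(-2) = 3; so z(0) = [11, 3]^T.
x_2(t) = Σ_i (v_i)_2 · z_i(0) · e^{λ_i t} (row 2 of V times the modal terms).
x_2(0.8) = (-1)·11·e^{-2·0.8} + 3·3·e^{-1·0.8} = (-11)·0.201897 + 9·0.449329 = 1.8231.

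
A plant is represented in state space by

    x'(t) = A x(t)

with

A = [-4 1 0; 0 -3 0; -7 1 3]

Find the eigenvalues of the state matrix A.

-4, -3, 3

det(sI - A) = s^3 - (tr A)s^2 + (M11 + M22 + M33)s - det A, where Mii is the 2×2 principal minor of A obtained by deleting row i and column i.
tr A = (-4) + (-3) + 3 = -4; M11 = (-3)·3 - 0·1 = -9 - 0 = -9; M22 = (-4)·3 - 0·(-7) = -12 - 0 = -12; M33 = (-4)·(-3) - 1·0 = 12 - 0 = 12; sum of minors = -9.
det A = (-4)·((-3)·3 - 0·1) - 1·(0·3 - 0·(-7)) + 0·(0·1 - (-3)·(-7)) = (-4)·(-9) - 1·0 + 0·(-21) = 36.
So p(s) = det(sI - A) = s^3 + 4s^2 - 9s - 36.
Rational-root test: any integer root divides -36. Testing small divisors, s = -3 works: p(-3) = -27 + 36 + 27 + (-36) = 0, so (s + 3) is a factor.
Dividing, p(s) = (s + 3)(s^2 + s - 12).
Factor s^2 + s - 12: two numbers with sum -1 and product -12 are 3 and -4, so s^2 + s - 12 = (s - 3)(s + 4).
Hence p(s) = (s - 3) (s + 3) (s + 4), with roots -4, -3, 3.
At least one eigenvalue has non-negative real part, so the system is not asymptotically stable.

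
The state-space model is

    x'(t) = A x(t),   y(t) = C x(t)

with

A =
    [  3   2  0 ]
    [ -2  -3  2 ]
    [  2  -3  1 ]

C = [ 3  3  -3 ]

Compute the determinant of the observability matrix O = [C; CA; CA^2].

CA = [[-3, 6, 3]]
CA^2 = [[-15, -33, 15]]
Observability matrix O = [C; CA; CA^2] = [[3, 3, -3], [-3, 6, 3], [-15, -33, 15]]
Expanding along the first row, det(O) = 3·(6·15 - 3·(-33)) - 3·((-3)·15 - 3·(-15)) + (-3)·((-3)·(-33) - 6·(-15)) = 3·189 - 3·0 + (-3)·189 = 0
Since det(O) = 0, rank(O) < 3 and the system is not completely observable.

0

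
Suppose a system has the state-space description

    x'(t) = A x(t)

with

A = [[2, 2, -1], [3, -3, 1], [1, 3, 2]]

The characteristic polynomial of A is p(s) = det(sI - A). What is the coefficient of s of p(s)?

-16

Expand det(sI - A) for the 3×3 matrix.
p(s) = s^3 - s^2 - 16s + 40.
(Check: constant term = det(-A) = (-1)^3 det A = 40; coefficient of s^2 = -tr A = -1.)
The coefficient of s is -16.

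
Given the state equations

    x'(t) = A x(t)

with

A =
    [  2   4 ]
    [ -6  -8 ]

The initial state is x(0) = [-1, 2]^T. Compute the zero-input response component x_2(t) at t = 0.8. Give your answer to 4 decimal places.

det(sI - A) = s^2 - (tr A)s + det A, with tr A = 2 + (-8) = -6 and det A = 2·(-8) - 4·(-6) = -16 - (-24) = 8.
So p(s) = det(sI - A) = s^2 + 6s + 8.
Factor s^2 + 6s + 8: two numbers with sum -6 and product 8 are -2 and -4, so s^2 + 6s + 8 = (s + 2)(s + 4).
Hence p(s) = (s + 2) (s + 4), with roots -4, -2.
The eigenvalues -4, -2 are distinct and real, so A is diagonalisable and x(t) = e^{At} x(0) = V diag(e^{λ_i t}) V^{-1} x(0), where the columns of V are the eigenvectors.
λ = -4: A - (-4)I = [[6, 4], [-6, -4]]. Row 1 gives 6·v1 + 4·v2 = 0, so take v_1 = [-2, 3]^T.
λ = -2: A - (-2)I = [[4, 4], [-6, -6]]. Row 1 gives 4·v1 + 4·v2 = 0, so take v_2 = [1, -1]^T.
V = [v_1 v_2] = [[-2, 1], [3, -1]] has det V = -1, so V^{-1} = adj(V)/det V = [[1, 1], [3, 2]].
Modal coordinates z(0) = V^{-1} x(0): 1·(-1) + 1·2 = 1; 3·(-1) + 2·2 = 1; so z(0) = [1, 1]^T.
x_2(t) = Σ_i (v_i)_2 · z_i(0) · e^{λ_i t} (row 2 of V times the modal terms).
x_2(0.8) = 3·1·e^{-4·0.8} + (-1)·1·e^{-2·0.8} = 3·0.040762 + (-1)·0.201897 = -0.0796.

-0.0796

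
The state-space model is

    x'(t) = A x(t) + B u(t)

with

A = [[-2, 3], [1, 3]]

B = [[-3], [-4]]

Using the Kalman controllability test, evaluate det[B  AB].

21

AB = [[-6], [-15]]
Controllability matrix C = [B  AB] = [[-3, -6], [-4, -15]]
det(C) = (-3)·(-15) - (-6)·(-4) = 45 - 24 = 21
Since det(C) ≠ 0, rank(C) = 2 and the system is completely controllable.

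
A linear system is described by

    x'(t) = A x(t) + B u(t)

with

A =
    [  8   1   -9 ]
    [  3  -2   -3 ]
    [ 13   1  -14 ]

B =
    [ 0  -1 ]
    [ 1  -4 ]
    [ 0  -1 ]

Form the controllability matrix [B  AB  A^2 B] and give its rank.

2

AB = [[1, -3], [-2, 8], [1, -3]]
A^2B = [[-3, 11], [4, -16], [-3, 11]]
Controllability matrix C = [B  AB  A^2B] = [[0, -1, 1, -3, -3, 11], [1, -4, -2, 8, 4, -16], [0, -1, 1, -3, -3, 11]]
The rows r1, r2, r3 of C are linearly dependent: -r1 + r3 = 0 (check each entry), so rank(C) ≤ 2.
The 2×2 minor from rows 1, 2, columns 1, 2 is 0·(-4) - (-1)·1 = 0 - (-1) = 1 ≠ 0, so rank(C) = 2.
rank(C) = 2 < n = 3, so the pair (A, B) is not completely controllable.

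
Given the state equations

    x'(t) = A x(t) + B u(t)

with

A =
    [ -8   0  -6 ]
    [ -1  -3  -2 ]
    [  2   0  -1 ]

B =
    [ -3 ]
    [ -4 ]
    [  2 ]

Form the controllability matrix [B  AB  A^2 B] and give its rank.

2

AB = [[12], [11], [-8]]
A^2B = [[-48], [-29], [32]]
Controllability matrix C = [B  AB  A^2B] = [[-3, 12, -48], [-4, 11, -29], [2, -8, 32]]
The rows r1, r2, r3 of C are linearly dependent: 2·r1 + 3·r3 = 0 (check each entry), so rank(C) ≤ 2.
The 2×2 minor from rows 1, 2, columns 1, 2 is (-3)·11 - 12·(-4) = -33 - (-48) = 15 ≠ 0, so rank(C) = 2.
rank(C) = 2 < n = 3, so the pair (A, B) is not completely controllable.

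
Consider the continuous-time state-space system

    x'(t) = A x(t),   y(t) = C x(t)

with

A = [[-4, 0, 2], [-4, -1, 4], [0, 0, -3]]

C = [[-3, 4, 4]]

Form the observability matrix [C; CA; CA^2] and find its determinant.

CA = [[-4, -4, -2]]
CA^2 = [[32, 4, -18]]
Observability matrix O = [C; CA; CA^2] = [[-3, 4, 4], [-4, -4, -2], [32, 4, -18]]
Expanding along the first row, det(O) = (-3)·((-4)·(-18) - (-2)·4) - 4·((-4)·(-18) - (-2)·32) + 4·((-4)·4 - (-4)·32) = (-3)·80 - 4·136 + 4·112 = -336
Since det(O) ≠ 0, rank(O) = 3 and the system is completely observable.

-336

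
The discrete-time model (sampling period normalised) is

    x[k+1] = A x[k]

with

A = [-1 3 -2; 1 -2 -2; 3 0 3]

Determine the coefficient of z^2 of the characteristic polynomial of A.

Expand det(zI - A) for the 3×3 matrix.
p(z) = z^3 - 4z + 33.
(Check: constant term = det(-A) = (-1)^3 det A = 33; coefficient of z^2 = -tr A = 0.)
The coefficient of z^2 is 0.

0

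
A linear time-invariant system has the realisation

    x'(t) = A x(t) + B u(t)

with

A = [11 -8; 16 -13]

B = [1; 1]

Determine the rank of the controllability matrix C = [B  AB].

1

AB = [[3], [3]]
Controllability matrix C = [B  AB] = [[1, 3], [1, 3]]
Every column of C is a scalar multiple of column 1 = [1, 1] (multipliers 1, 3), so the columns span a one-dimensional space.
C ≠ 0, hence rank(C) = 1.
rank(C) = 1 < n = 2, so the pair (A, B) is not completely controllable.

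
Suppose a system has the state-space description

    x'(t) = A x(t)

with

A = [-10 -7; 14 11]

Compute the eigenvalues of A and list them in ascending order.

-3, 4

det(sI - A) = s^2 - (tr A)s + det A, with tr A = (-10) + 11 = 1 and det A = (-10)·11 - (-7)·14 = -110 - (-98) = -12.
So p(s) = det(sI - A) = s^2 - s - 12.
Factor s^2 - s - 12: two numbers with sum 1 and product -12 are 4 and -3, so s^2 - s - 12 = (s - 4)(s + 3).
Hence p(s) = (s - 4) (s + 3), with roots -3, 4.
At least one eigenvalue has non-negative real part, so the system is not asymptotically stable.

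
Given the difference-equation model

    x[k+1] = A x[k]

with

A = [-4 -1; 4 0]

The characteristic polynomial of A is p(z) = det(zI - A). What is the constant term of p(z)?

For a 2×2 matrix, det(zI - A) = z^2 - (tr A)z + det A.
tr A = -4, det A = 4.
So p(z) = z^2 + 4z + 4.
The constant term is 4.

4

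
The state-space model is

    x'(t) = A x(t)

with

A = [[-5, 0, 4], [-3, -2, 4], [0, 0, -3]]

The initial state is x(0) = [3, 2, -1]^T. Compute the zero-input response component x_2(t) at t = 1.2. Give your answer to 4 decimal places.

det(sI - A) = s^3 - (tr A)s^2 + (M11 + M22 + M33)s - det A, where Mii is the 2×2 principal minor of A obtained by deleting row i and column i.
tr A = (-5) + (-2) + (-3) = -10; M11 = (-2)·(-3) - 4·0 = 6 - 0 = 6; M22 = (-5)·(-3) - 4·0 = 15 - 0 = 15; M33 = (-5)·(-2) - 0·(-3) = 10 - 0 = 10; sum of minors = 31.
det A = (-5)·((-2)·(-3) - 4·0) - 0·((-3)·(-3) - 4·0) + 4·((-3)·0 - (-2)·0) = (-5)·6 - 0·9 + 4·0 = -30.
So p(s) = det(sI - A) = s^3 + 10s^2 + 31s + 30.
Rational-root test: any integer root divides 30. Testing small divisors, s = -2 works: p(-2) = -8 + 40 + (-62) + 30 = 0, so (s + 2) is a factor.
Dividing, p(s) = (s + 2)(s^2 + 8s + 15).
Factor s^2 + 8s + 15: two numbers with sum -8 and product 15 are -3 and -5, so s^2 + 8s + 15 = (s + 3)(s + 5).
Hence p(s) = (s + 2) (s + 3) (s + 5), with roots -5, -3, -2.
The eigenvalues -5, -3, -2 are distinct and real, so A is diagonalisable and x(t) = e^{At} x(0) = V diag(e^{λ_i t}) V^{-1} x(0), where the columns of V are the eigenvectors.
λ = -5: A - (-5)I = [[0, 0, 4], [-3, 3, 4], [0, 0, 2]]. v must be orthogonal to every row; (row 1) × (row 2) = [-12, -12, 0], so take v_1 = [1, 1, 0]^T.
λ = -3: A - (-3)I = [[-2, 0, 4], [-3, 1, 4], [0, 0, 0]]. v must be orthogonal to every row; (row 1) × (row 2) = [-4, -4, -2], so take v_2 = [2, 2, 1]^T.
λ = -2: A - (-2)I = [[-3, 0, 4], [-3, 0, 4], [0, 0, -1]]. v must be orthogonal to every row; (row 1) × (row 3) = [0, -3, 0], so take v_3 = [0, 1, 0]^T.
V = [v_1 v_2 v_3] = [[1, 2, 0], [1, 2, 1], [0, 1, 0]] has det V = -1, so V^{-1} = adj(V)/det V = [[1, 0, -2], [0, 0, 1], [-1, 1, 0]].
Modal coordinates z(0) = V^{-1} x(0): 1·3 + 0·2 + (-2)·(-1) = 5; 0·3 + 0·2 + 1·(-1) = -1; (-1)·3 + 1·2 + 0·(-1) = -1; so z(0) = [5, -1, -1]^T.
x_2(t) = Σ_i (v_i)_2 · z_i(0) · e^{λ_i t} (row 2 of V times the modal terms).
x_2(1.2) = 1·5·e^{-5·1.2} + 2·(-1)·e^{-3·1.2} + 1·(-1)·e^{-2·1.2} = 5·0.002479 + (-2)·0.027324 + (-1)·0.090718 = -0.1330.

-0.1330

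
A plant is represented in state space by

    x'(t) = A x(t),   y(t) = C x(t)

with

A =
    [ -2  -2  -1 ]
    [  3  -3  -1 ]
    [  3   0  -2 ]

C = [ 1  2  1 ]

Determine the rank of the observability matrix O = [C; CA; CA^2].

CA = [[7, -8, -5]]
CA^2 = [[-53, 10, 11]]
Observability matrix O = [C; CA; CA^2] = [[1, 2, 1], [7, -8, -5], [-53, 10, 11]]
det(O) = 1·((-8)·11 - (-5)·10) - 2·(7·11 - (-5)·(-53)) + 1·(7·10 - (-8)·(-53)) = 1·(-38) - 2·(-188) + 1·(-354) = -16 ≠ 0, so rank(O) = 3.
rank(O) = 3 = n, so the pair (A, C) is completely observable.

3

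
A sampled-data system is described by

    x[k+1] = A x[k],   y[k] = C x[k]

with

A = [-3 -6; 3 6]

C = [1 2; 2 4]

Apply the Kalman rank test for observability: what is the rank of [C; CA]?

1

CA = [[3, 6], [6, 12]]
Observability matrix O = [C; CA] = [[1, 2], [2, 4], [3, 6], [6, 12]]
Every row of O is a scalar multiple of row 1 = [1, 2] (multipliers 1, 2, 3, 6), so the rows span a one-dimensional space.
O ≠ 0, hence rank(O) = 1.
rank(O) = 1 < n = 2, so the pair (A, C) is not completely observable.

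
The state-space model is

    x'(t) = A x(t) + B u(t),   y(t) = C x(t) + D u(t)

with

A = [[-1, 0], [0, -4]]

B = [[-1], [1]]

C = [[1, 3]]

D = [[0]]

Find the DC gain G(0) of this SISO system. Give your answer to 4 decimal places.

G(0) = C(-A)^{-1}B + D = -C A^{-1} B + D.
det A = 4, so A^{-1} = (1/4)·adj(A) = [[-1, 0], [0, -1/4]]
A^{-1} B = [1, -1/4]^T
C A^{-1} B = 1/4
G(0) = D - C A^{-1} B = 0 - (1/4) = -1/4 ≈ -0.2500

-0.2500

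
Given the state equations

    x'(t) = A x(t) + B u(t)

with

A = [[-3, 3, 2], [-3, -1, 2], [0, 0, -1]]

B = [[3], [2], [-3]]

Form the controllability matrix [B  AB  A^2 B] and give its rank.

AB = [[-9], [-17], [3]]
A^2B = [[-18], [50], [-3]]
Controllability matrix C = [B  AB  A^2B] = [[3, -9, -18], [2, -17, 50], [-3, 3, -3]]
det(C) = 3·((-17)·(-3) - 50·3) - (-9)·(2·(-3) - 50·(-3)) + (-18)·(2·3 - (-17)·(-3)) = 3·(-99) - (-9)·144 + (-18)·(-45) = 1809 ≠ 0, so rank(C) = 3.
rank(C) = 3 = n, so the pair (A, B) is completely controllable.

3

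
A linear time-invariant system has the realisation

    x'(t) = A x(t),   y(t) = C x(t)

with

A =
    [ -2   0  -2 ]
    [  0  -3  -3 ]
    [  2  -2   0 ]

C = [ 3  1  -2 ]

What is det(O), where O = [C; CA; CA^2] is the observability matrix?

CA = [[-10, 1, -9]]
CA^2 = [[2, 15, 17]]
Observability matrix O = [C; CA; CA^2] = [[3, 1, -2], [-10, 1, -9], [2, 15, 17]]
Expanding along the first row, det(O) = 3·(1·17 - (-9)·15) - 1·((-10)·17 - (-9)·2) + (-2)·((-10)·15 - 1·2) = 3·152 - 1·(-152) + (-2)·(-152) = 912
Since det(O) ≠ 0, rank(O) = 3 and the system is completely observable.

912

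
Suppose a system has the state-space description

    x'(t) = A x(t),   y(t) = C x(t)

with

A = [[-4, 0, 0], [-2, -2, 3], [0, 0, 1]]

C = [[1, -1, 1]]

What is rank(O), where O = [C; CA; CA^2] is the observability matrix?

CA = [[-2, 2, -2]]
CA^2 = [[4, -4, 4]]
Observability matrix O = [C; CA; CA^2] = [[1, -1, 1], [-2, 2, -2], [4, -4, 4]]
Every row of O is a scalar multiple of row 1 = [1, -1, 1] (multipliers 1, -2, 4), so the rows span a one-dimensional space.
O ≠ 0, hence rank(O) = 1.
rank(O) = 1 < n = 3, so the pair (A, C) is not completely observable.

1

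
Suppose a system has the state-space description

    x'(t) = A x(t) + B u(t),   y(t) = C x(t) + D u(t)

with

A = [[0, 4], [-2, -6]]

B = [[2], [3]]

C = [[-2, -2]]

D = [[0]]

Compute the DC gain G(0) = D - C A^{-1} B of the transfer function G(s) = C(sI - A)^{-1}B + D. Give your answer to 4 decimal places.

G(0) = C(-A)^{-1}B + D = -C A^{-1} B + D.
det A = 8, so A^{-1} = (1/8)·adj(A) = [[-3/4, -1/2], [1/4, 0]]
A^{-1} B = [-3, 1/2]^T
C A^{-1} B = 5
G(0) = D - C A^{-1} B = 0 - (5) = -5

-5.0000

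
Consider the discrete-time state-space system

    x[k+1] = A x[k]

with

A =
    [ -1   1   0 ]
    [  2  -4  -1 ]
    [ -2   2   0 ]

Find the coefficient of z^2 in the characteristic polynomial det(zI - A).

5

Expand det(zI - A) for the 3×3 matrix.
p(z) = z^3 + 5z^2 + 4z.
(Check: constant term = det(-A) = (-1)^3 det A = 0; coefficient of z^2 = -tr A = 5.)
The coefficient of z^2 is 5.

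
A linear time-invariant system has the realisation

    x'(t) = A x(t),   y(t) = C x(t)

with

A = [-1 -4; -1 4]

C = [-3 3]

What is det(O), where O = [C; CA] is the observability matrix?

-72

CA = [[0, 24]]
Observability matrix O = [C; CA] = [[-3, 3], [0, 24]]
det(O) = (-3)·24 - 3·0 = -72 - 0 = -72
Since det(O) ≠ 0, rank(O) = 2 and the system is completely observable.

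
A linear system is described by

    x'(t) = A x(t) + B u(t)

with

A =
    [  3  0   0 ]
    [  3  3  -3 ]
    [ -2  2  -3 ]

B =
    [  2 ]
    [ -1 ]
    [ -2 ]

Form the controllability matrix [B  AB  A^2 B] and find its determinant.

-72

AB = [[6], [9], [0]]
A^2B = [[18], [45], [6]]
Controllability matrix C = [B  AB  A^2B] = [[2, 6, 18], [-1, 9, 45], [-2, 0, 6]]
Expanding along the first row, det(C) = 2·(9·6 - 45·0) - 6·((-1)·6 - 45·(-2)) + 18·((-1)·0 - 9·(-2)) = 2·54 - 6·84 + 18·18 = -72
Since det(C) ≠ 0, rank(C) = 3 and the system is completely controllable.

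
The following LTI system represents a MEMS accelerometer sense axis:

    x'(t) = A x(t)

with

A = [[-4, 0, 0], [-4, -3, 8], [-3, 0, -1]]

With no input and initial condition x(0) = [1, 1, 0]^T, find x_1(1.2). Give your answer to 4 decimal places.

0.0082

det(sI - A) = s^3 - (tr A)s^2 + (M11 + M22 + M33)s - det A, where Mii is the 2×2 principal minor of A obtained by deleting row i and column i.
tr A = (-4) + (-3) + (-1) = -8; M11 = (-3)·(-1) - 8·0 = 3 - 0 = 3; M22 = (-4)·(-1) - 0·(-3) = 4 - 0 = 4; M33 = (-4)·(-3) - 0·(-4) = 12 - 0 = 12; sum of minors = 19.
det A = (-4)·((-3)·(-1) - 8·0) - 0·((-4)·(-1) - 8·(-3)) + 0·((-4)·0 - (-3)·(-3)) = (-4)·3 - 0·28 + 0·(-9) = -12.
So p(s) = det(sI - A) = s^3 + 8s^2 + 19s + 12.
Rational-root test: any integer root divides 12. Testing small divisors, s = -1 works: p(-1) = -1 + 8 + (-19) + 12 = 0, so (s + 1) is a factor.
Dividing, p(s) = (s + 1)(s^2 + 7s + 12).
Factor s^2 + 7s + 12: two numbers with sum -7 and product 12 are -3 and -4, so s^2 + 7s + 12 = (s + 3)(s + 4).
Hence p(s) = (s + 1) (s + 3) (s + 4), with roots -4, -3, -1.
The eigenvalues -4, -3, -1 are distinct and real, so A is diagonalisable and x(t) = e^{At} x(0) = V diag(e^{λ_i t}) V^{-1} x(0), where the columns of V are the eigenvectors.
λ = -4: A - (-4)I = [[0, 0, 0], [-4, 1, 8], [-3, 0, 3]]. v must be orthogonal to every row; (row 2) × (row 3) = [3, -12, 3], so take v_1 = [1, -4, 1]^T.
λ = -3: A - (-3)I = [[-1, 0, 0], [-4, 0, 8], [-3, 0, 2]]. v must be orthogonal to every row; (row 1) × (row 2) = [0, 8, 0], so take v_2 = [0, 1, 0]^T.
λ = -1: A - (-1)I = [[-3, 0, 0], [-4, -2, 8], [-3, 0, 0]]. v must be orthogonal to every row; (row 1) × (row 2) = [0, 24, 6], so take v_3 = [0, 4, 1]^T.
V = [v_1 v_2 v_3] = [[1, 0, 0], [-4, 1, 4], [1, 0, 1]] has det V = 1, so V^{-1} = adj(V)/det V = [[1, 0, 0], [8, 1, -4], [-1, 0, 1]].
Modal coordinates z(0) = V^{-1} x(0): 1·1 + 0·1 + 0·0 = 1; 8·1 + 1·1 + (-4)·0 = 9; (-1)·1 + 0·1 + 1·0 = -1; so z(0) = [1, 9, -1]^T.
x_1(t) = Σ_i (v_i)_1 · z_i(0) · e^{λ_i t} (row 1 of V times the modal terms).
x_1(1.2) = 1·1·e^{-4·1.2} + 0·9·e^{-3·1.2} + 0·(-1)·e^{-1·1.2} = 1·0.008230 + 0·0.027324 + 0·0.301194 = 0.0082.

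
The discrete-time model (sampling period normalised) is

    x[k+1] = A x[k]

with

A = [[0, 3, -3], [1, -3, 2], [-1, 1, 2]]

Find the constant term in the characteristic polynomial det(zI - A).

6

Expand det(zI - A) for the 3×3 matrix.
p(z) = z^3 + z^2 - 14z + 6.
(Check: constant term = det(-A) = (-1)^3 det A = 6; coefficient of z^2 = -tr A = 1.)
The constant term is 6.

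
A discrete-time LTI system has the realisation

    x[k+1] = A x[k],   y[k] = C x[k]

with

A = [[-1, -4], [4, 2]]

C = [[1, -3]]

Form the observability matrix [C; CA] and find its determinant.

CA = [[-13, -10]]
Observability matrix O = [C; CA] = [[1, -3], [-13, -10]]
det(O) = 1·(-10) - (-3)·(-13) = -10 - 39 = -49
Since det(O) ≠ 0, rank(O) = 2 and the system is completely observable.

-49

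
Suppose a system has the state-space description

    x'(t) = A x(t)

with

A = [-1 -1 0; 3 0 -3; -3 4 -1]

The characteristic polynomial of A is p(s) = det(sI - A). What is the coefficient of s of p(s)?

Expand det(sI - A) for the 3×3 matrix.
p(s) = s^3 + 2s^2 + 16s + 24.
(Check: constant term = det(-A) = (-1)^3 det A = 24; coefficient of s^2 = -tr A = 2.)
The coefficient of s is 16.

16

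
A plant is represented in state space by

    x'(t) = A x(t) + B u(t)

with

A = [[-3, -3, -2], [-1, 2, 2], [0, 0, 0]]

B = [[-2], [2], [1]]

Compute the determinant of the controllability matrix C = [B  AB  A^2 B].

AB = [[-2], [8], [0]]
A^2B = [[-18], [18], [0]]
Controllability matrix C = [B  AB  A^2B] = [[-2, -2, -18], [2, 8, 18], [1, 0, 0]]
Expanding along the first row, det(C) = (-2)·(8·0 - 18·0) - (-2)·(2·0 - 18·1) + (-18)·(2·0 - 8·1) = (-2)·0 - (-2)·(-18) + (-18)·(-8) = 108
Since det(C) ≠ 0, rank(C) = 3 and the system is completely controllable.

108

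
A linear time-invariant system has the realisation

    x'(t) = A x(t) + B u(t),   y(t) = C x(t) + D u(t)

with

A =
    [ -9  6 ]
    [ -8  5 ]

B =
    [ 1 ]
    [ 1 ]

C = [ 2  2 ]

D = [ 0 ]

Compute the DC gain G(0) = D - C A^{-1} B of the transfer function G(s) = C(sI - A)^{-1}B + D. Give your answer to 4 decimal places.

G(0) = C(-A)^{-1}B + D = -C A^{-1} B + D.
det A = 3, so A^{-1} = (1/3)·adj(A) = [[5/3, -2], [8/3, -3]]
A^{-1} B = [-1/3, -1/3]^T
C A^{-1} B = -4/3
G(0) = D - C A^{-1} B = 0 - (-4/3) = 4/3 ≈ 1.3333

1.3333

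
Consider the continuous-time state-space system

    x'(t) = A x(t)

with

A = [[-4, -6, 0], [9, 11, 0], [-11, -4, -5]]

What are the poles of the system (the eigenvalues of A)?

det(sI - A) = s^3 - (tr A)s^2 + (M11 + M22 + M33)s - det A, where Mii is the 2×2 principal minor of A obtained by deleting row i and column i.
tr A = (-4) + 11 + (-5) = 2; M11 = 11·(-5) - 0·(-4) = -55 - 0 = -55; M22 = (-4)·(-5) - 0·(-11) = 20 - 0 = 20; M33 = (-4)·11 - (-6)·9 = -44 - (-54) = 10; sum of minors = -25.
det A = (-4)·(11·(-5) - 0·(-4)) - (-6)·(9·(-5) - 0·(-11)) + 0·(9·(-4) - 11·(-11)) = (-4)·(-55) - (-6)·(-45) + 0·85 = -50.
So p(s) = det(sI - A) = s^3 - 2s^2 - 25s + 50.
Rational-root test: any integer root divides 50. Testing small divisors, s = 2 works: p(2) = 8 + (-8) + (-50) + 50 = 0, so (s - 2) is a factor.
Dividing, p(s) = (s - 2)(s^2 - 25).
Factor s^2 - 25: two numbers with sum 0 and product -25 are 5 and -5, so s^2 - 25 = (s - 5)(s + 5).
Hence p(s) = (s - 5) (s - 2) (s + 5), with roots -5, 2, 5.
At least one eigenvalue has non-negative real part, so the system is not asymptotically stable.

-5, 2, 5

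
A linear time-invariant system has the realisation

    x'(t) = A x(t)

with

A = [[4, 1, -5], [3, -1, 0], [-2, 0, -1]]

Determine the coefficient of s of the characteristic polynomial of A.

Expand det(sI - A) for the 3×3 matrix.
p(s) = s^3 - 2s^2 - 20s - 17.
(Check: constant term = det(-A) = (-1)^3 det A = -17; coefficient of s^2 = -tr A = -2.)
The coefficient of s is -20.

-20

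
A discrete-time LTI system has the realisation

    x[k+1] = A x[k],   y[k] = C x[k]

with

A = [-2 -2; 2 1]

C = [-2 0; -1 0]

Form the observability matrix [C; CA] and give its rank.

2

CA = [[4, 4], [2, 2]]
Observability matrix O = [C; CA] = [[-2, 0], [-1, 0], [4, 4], [2, 2]]
Take the 2×2 submatrix of O formed by rows 1, 3: [[-2, 0], [4, 4]]. Its determinant is (-2)·4 - 0·4 = -8 - 0 = -8 ≠ 0.
So rank(O) ≥ 2; since O has 2 columns, rank(O) = 2.
rank(O) = 2 = n, so the pair (A, C) is completely observable.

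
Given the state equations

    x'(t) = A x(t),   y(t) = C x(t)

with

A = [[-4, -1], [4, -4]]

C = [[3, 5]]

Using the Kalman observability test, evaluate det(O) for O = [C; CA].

CA = [[8, -23]]
Observability matrix O = [C; CA] = [[3, 5], [8, -23]]
det(O) = 3·(-23) - 5·8 = -69 - 40 = -109
Since det(O) ≠ 0, rank(O) = 2 and the system is completely observable.

-109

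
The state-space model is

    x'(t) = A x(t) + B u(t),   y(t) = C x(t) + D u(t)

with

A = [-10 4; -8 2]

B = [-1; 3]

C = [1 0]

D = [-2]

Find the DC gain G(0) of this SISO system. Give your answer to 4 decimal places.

-0.8333

G(0) = C(-A)^{-1}B + D = -C A^{-1} B + D.
det A = 12, so A^{-1} = (1/12)·adj(A) = [[1/6, -1/3], [2/3, -5/6]]
A^{-1} B = [-7/6, -19/6]^T
C A^{-1} B = -7/6
G(0) = D - C A^{-1} B = -2 - (-7/6) = -5/6 ≈ -0.8333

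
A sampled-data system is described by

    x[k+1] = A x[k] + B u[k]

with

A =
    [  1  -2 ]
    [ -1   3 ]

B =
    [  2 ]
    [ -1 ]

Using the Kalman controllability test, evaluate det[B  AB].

AB = [[4], [-5]]
Controllability matrix C = [B  AB] = [[2, 4], [-1, -5]]
det(C) = 2·(-5) - 4·(-1) = -10 - (-4) = -6
Since det(C) ≠ 0, rank(C) = 2 and the system is completely controllable.

-6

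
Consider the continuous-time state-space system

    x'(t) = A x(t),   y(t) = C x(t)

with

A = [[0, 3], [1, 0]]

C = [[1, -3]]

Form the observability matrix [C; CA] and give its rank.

2

CA = [[-3, 3]]
Observability matrix O = [C; CA] = [[1, -3], [-3, 3]]
det(O) = 1·3 - (-3)·(-3) = 3 - 9 = -6 ≠ 0, so rank(O) = 2.
rank(O) = 2 = n, so the pair (A, C) is completely observable.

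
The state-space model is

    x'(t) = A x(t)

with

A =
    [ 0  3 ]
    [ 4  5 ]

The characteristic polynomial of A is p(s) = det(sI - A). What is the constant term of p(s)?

-12

For a 2×2 matrix, det(sI - A) = s^2 - (tr A)s + det A.
tr A = 5, det A = -12.
So p(s) = s^2 - 5s - 12.
The constant term is -12.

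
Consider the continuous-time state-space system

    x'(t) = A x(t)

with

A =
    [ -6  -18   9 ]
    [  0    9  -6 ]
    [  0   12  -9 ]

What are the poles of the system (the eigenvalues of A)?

det(sI - A) = s^3 - (tr A)s^2 + (M11 + M22 + M33)s - det A, where Mii is the 2×2 principal minor of A obtained by deleting row i and column i.
tr A = (-6) + 9 + (-9) = -6; M11 = 9·(-9) - (-6)·12 = -81 - (-72) = -9; M22 = (-6)·(-9) - 9·0 = 54 - 0 = 54; M33 = (-6)·9 - (-18)·0 = -54 - 0 = -54; sum of minors = -9.
det A = (-6)·(9·(-9) - (-6)·12) - (-18)·(0·(-9) - (-6)·0) + 9·(0·12 - 9·0) = (-6)·(-9) - (-18)·0 + 9·0 = 54.
So p(s) = det(sI - A) = s^3 + 6s^2 - 9s - 54.
Rational-root test: any integer root divides -54. Testing small divisors, s = -3 works: p(-3) = -27 + 54 + 27 + (-54) = 0, so (s + 3) is a factor.
Dividing, p(s) = (s + 3)(s^2 + 3s - 18).
Factor s^2 + 3s - 18: two numbers with sum -3 and product -18 are 3 and -6, so s^2 + 3s - 18 = (s - 3)(s + 6).
Hence p(s) = (s - 3) (s + 3) (s + 6), with roots -6, -3, 3.
At least one eigenvalue has non-negative real part, so the system is not asymptotically stable.

-6, -3, 3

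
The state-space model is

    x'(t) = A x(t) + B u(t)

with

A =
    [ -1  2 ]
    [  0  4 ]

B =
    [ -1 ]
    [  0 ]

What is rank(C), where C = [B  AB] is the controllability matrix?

1

AB = [[1], [0]]
Controllability matrix C = [B  AB] = [[-1, 1], [0, 0]]
Every column of C is a scalar multiple of column 1 = [-1, 0] (multipliers 1, -1), so the columns span a one-dimensional space.
C ≠ 0, hence rank(C) = 1.
rank(C) = 1 < n = 2, so the pair (A, B) is not completely controllable.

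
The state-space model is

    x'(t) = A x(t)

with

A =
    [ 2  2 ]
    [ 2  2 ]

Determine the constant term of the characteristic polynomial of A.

For a 2×2 matrix, det(sI - A) = s^2 - (tr A)s + det A.
tr A = 4, det A = 0.
So p(s) = s^2 - 4s.
The constant term is 0.

0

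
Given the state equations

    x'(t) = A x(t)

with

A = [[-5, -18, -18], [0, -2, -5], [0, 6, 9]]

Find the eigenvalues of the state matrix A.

det(sI - A) = s^3 - (tr A)s^2 + (M11 + M22 + M33)s - det A, where Mii is the 2×2 principal minor of A obtained by deleting row i and column i.
tr A = (-5) + (-2) + 9 = 2; M11 = (-2)·9 - (-5)·6 = -18 - (-30) = 12; M22 = (-5)·9 - (-18)·0 = -45 - 0 = -45; M33 = (-5)·(-2) - (-18)·0 = 10 - 0 = 10; sum of minors = -23.
det A = (-5)·((-2)·9 - (-5)·6) - (-18)·(0·9 - (-5)·0) + (-18)·(0·6 - (-2)·0) = (-5)·12 - (-18)·0 + (-18)·0 = -60.
So p(s) = det(sI - A) = s^3 - 2s^2 - 23s + 60.
Rational-root test: any integer root divides 60. Testing small divisors, s = 3 works: p(3) = 27 + (-18) + (-69) + 60 = 0, so (s - 3) is a factor.
Dividing, p(s) = (s - 3)(s^2 + s - 20).
Factor s^2 + s - 20: two numbers with sum -1 and product -20 are 4 and -5, so s^2 + s - 20 = (s - 4)(s + 5).
Hence p(s) = (s - 4) (s - 3) (s + 5), with roots -5, 3, 4.
At least one eigenvalue has non-negative real part, so the system is not asymptotically stable.

-5, 3, 4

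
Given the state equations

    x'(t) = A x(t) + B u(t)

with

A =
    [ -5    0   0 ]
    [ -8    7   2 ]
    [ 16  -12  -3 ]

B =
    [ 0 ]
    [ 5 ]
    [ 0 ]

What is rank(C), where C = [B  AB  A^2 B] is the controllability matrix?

AB = [[0], [35], [-60]]
A^2B = [[0], [125], [-240]]
Controllability matrix C = [B  AB  A^2B] = [[0, 0, 0], [5, 35, 125], [0, -60, -240]]
Row 1 of C is identically zero, so rank(C) ≤ 2.
The 2×2 minor from rows 2, 3, columns 1, 2 is 5·(-60) - 35·0 = -300 - 0 = -300 ≠ 0, so rank(C) = 2.
rank(C) = 2 < n = 3, so the pair (A, B) is not completely controllable.

2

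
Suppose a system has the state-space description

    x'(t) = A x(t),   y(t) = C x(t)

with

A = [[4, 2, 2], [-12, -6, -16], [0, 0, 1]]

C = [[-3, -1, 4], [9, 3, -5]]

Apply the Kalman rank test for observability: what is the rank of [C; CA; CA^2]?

CA = [[0, 0, 14], [0, 0, -35]]
CA^2 = [[0, 0, 14], [0, 0, -35]]
Observability matrix O = [C; CA; CA^2] = [[-3, -1, 4], [9, 3, -5], [0, 0, 14], [0, 0, -35], [0, 0, 14], [0, 0, -35]]
The columns c1, c2, c3 of O are linearly dependent: -c1 + 3·c2 = 0 (check each entry), so rank(O) ≤ 2.
The 2×2 minor from rows 1, 2, columns 1, 3 is (-3)·(-5) - 4·9 = 15 - 36 = -21 ≠ 0, so rank(O) = 2.
rank(O) = 2 < n = 3, so the pair (A, C) is not completely observable.

2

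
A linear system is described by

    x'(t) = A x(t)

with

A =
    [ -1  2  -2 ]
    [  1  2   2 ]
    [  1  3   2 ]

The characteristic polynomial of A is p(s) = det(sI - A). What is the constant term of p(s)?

0

Expand det(sI - A) for the 3×3 matrix.
p(s) = s^3 - 3s^2 - 6s.
(Check: constant term = det(-A) = (-1)^3 det A = 0; coefficient of s^2 = -tr A = -3.)
The constant term is 0.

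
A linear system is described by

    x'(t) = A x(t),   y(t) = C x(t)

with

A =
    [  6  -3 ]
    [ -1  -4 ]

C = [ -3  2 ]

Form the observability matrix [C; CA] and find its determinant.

CA = [[-20, 1]]
Observability matrix O = [C; CA] = [[-3, 2], [-20, 1]]
det(O) = (-3)·1 - 2·(-20) = -3 - (-40) = 37
Since det(O) ≠ 0, rank(O) = 2 and the system is completely observable.

37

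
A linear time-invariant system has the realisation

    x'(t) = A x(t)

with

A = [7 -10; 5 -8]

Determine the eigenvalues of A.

-3, 2

det(sI - A) = s^2 - (tr A)s + det A, with tr A = 7 + (-8) = -1 and det A = 7·(-8) - (-10)·5 = -56 - (-50) = -6.
So p(s) = det(sI - A) = s^2 + s - 6.
Factor s^2 + s - 6: two numbers with sum -1 and product -6 are 2 and -3, so s^2 + s - 6 = (s - 2)(s + 3).
Hence p(s) = (s - 2) (s + 3), with roots -3, 2.
At least one eigenvalue has non-negative real part, so the system is not asymptotically stable.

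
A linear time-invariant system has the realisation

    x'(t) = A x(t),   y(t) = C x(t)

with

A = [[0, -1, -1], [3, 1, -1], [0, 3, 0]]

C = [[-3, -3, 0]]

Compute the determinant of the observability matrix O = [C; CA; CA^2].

243

CA = [[-9, 0, 6]]
CA^2 = [[0, 27, 9]]
Observability matrix O = [C; CA; CA^2] = [[-3, -3, 0], [-9, 0, 6], [0, 27, 9]]
Expanding along the first row, det(O) = (-3)·(0·9 - 6·27) - (-3)·((-9)·9 - 6·0) + 0·((-9)·27 - 0·0) = (-3)·(-162) - (-3)·(-81) + 0·(-243) = 243
Since det(O) ≠ 0, rank(O) = 3 and the system is completely observable.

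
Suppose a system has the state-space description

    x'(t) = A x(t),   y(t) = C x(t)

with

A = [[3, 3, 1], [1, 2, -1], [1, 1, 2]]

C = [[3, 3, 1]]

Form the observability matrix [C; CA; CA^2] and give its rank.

CA = [[13, 16, 2]]
CA^2 = [[57, 73, 1]]
Observability matrix O = [C; CA; CA^2] = [[3, 3, 1], [13, 16, 2], [57, 73, 1]]
det(O) = 3·(16·1 - 2·73) - 3·(13·1 - 2·57) + 1·(13·73 - 16·57) = 3·(-130) - 3·(-101) + 1·37 = -50 ≠ 0, so rank(O) = 3.
rank(O) = 3 = n, so the pair (A, C) is completely observable.

3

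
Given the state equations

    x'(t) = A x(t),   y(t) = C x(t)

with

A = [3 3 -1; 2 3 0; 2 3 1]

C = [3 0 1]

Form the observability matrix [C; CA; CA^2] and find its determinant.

CA = [[11, 12, -2]]
CA^2 = [[53, 63, -13]]
Observability matrix O = [C; CA; CA^2] = [[3, 0, 1], [11, 12, -2], [53, 63, -13]]
Expanding along the first row, det(O) = 3·(12·(-13) - (-2)·63) - 0·(11·(-13) - (-2)·53) + 1·(11·63 - 12·53) = 3·(-30) - 0·(-37) + 1·57 = -33
Since det(O) ≠ 0, rank(O) = 3 and the system is completely observable.

-33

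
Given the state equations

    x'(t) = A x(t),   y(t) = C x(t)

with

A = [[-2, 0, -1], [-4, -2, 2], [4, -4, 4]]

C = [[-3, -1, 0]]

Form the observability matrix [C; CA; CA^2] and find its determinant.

CA = [[10, 2, 1]]
CA^2 = [[-24, -8, -2]]
Observability matrix O = [C; CA; CA^2] = [[-3, -1, 0], [10, 2, 1], [-24, -8, -2]]
Expanding along the first row, det(O) = (-3)·(2·(-2) - 1·(-8)) - (-1)·(10·(-2) - 1·(-24)) + 0·(10·(-8) - 2·(-24)) = (-3)·4 - (-1)·4 + 0·(-32) = -8
Since det(O) ≠ 0, rank(O) = 3 and the system is completely observable.

-8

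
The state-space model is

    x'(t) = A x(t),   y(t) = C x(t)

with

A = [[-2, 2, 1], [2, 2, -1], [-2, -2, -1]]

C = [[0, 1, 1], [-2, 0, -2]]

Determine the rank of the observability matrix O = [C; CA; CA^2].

3

CA = [[0, 0, -2], [8, 0, 0]]
CA^2 = [[4, 4, 2], [-16, 16, 8]]
Observability matrix O = [C; CA; CA^2] = [[0, 1, 1], [-2, 0, -2], [0, 0, -2], [8, 0, 0], [4, 4, 2], [-16, 16, 8]]
Take the 3×3 submatrix of O formed by rows 1, 2, 3: [[0, 1, 1], [-2, 0, -2], [0, 0, -2]]. Its determinant is 0·(0·(-2) - (-2)·0) - 1·((-2)·(-2) - (-2)·0) + 1·((-2)·0 - 0·0) = 0·0 - 1·4 + 1·0 = -4 ≠ 0.
So rank(O) ≥ 3; since O has 3 columns, rank(O) = 3.
rank(O) = 3 = n, so the pair (A, C) is completely observable.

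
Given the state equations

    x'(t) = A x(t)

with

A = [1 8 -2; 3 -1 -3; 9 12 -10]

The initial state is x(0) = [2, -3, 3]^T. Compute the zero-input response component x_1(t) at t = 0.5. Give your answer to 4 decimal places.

-4.5317

det(sI - A) = s^3 - (tr A)s^2 + (M11 + M22 + M33)s - det A, where Mii is the 2×2 principal minor of A obtained by deleting row i and column i.
tr A = 1 + (-1) + (-10) = -10; M11 = (-1)·(-10) - (-3)·12 = 10 - (-36) = 46; M22 = 1·(-10) - (-2)·9 = -10 - (-18) = 8; M33 = 1·(-1) - 8·3 = -1 - 24 = -25; sum of minors = 29.
det A = 1·((-1)·(-10) - (-3)·12) - 8·(3·(-10) - (-3)·9) + (-2)·(3·12 - (-1)·9) = 1·46 - 8·(-3) + (-2)·45 = -20.
So p(s) = det(sI - A) = s^3 + 10s^2 + 29s + 20.
Rational-root test: any integer root divides 20. Testing small divisors, s = -1 works: p(-1) = -1 + 10 + (-29) + 20 = 0, so (s + 1) is a factor.
Dividing, p(s) = (s + 1)(s^2 + 9s + 20).
Factor s^2 + 9s + 20: two numbers with sum -9 and product 20 are -4 and -5, so s^2 + 9s + 20 = (s + 4)(s + 5).
Hence p(s) = (s + 1) (s + 4) (s + 5), with roots -5, -4, -1.
The eigenvalues -5, -4, -1 are distinct and real, so A is diagonalisable and x(t) = e^{At} x(0) = V diag(e^{λ_i t}) V^{-1} x(0), where the columns of V are the eigenvectors.
λ = -5: A - (-5)I = [[6, 8, -2], [3, 4, -3], [9, 12, -5]]. v must be orthogonal to every row; (row 1) × (row 2) = [-16, 12, 0], so take v_1 = [4, -3, 0]^T.
λ = -4: A - (-4)I = [[5, 8, -2], [3, 3, -3], [9, 12, -6]]. v must be orthogonal to every row; (row 1) × (row 2) = [-18, 9, -9], so take v_2 = [-2, 1, -1]^T.
λ = -1: A - (-1)I = [[2, 8, -2], [3, 0, -3], [9, 12, -9]]. v must be orthogonal to every row; (row 1) × (row 2) = [-24, 0, -24], so take v_3 = [1, 0, 1]^T.
V = [v_1 v_2 v_3] = [[4, -2, 1], [-3, 1, 0], [0, -1, 1]] has det V = 1, so V^{-1} = adj(V)/det V = [[1, 1, -1], [3, 4, -3], [3, 4, -2]].
Modal coordinates z(0) = V^{-1} x(0): 1·2 + 1·(-3) + (-1)·3 = -4; 3·2 + 4·(-3) + (-3)·3 = -15; 3·2 + 4·(-3) + (-2)·3 = -12; so z(0) = [-4, -15, -12]^T.
x_1(t) = Σ_i (v_i)_1 · z_i(0) · e^{λ_i t} (row 1 of V times the modal terms).
x_1(0.5) = 4·(-4)·e^{-5·0.5} + (-2)·(-15)·e^{-4·0.5} + 1·(-12)·e^{-1·0.5} = (-16)·0.082085 + 30·0.135335 + (-12)·0.606531 = -4.5317.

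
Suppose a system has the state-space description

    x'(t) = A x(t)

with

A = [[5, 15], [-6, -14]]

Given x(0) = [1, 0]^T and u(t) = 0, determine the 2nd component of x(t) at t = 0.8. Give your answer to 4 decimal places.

-0.1347

det(sI - A) = s^2 - (tr A)s + det A, with tr A = 5 + (-14) = -9 and det A = 5·(-14) - 15·(-6) = -70 - (-90) = 20.
So p(s) = det(sI - A) = s^2 + 9s + 20.
Factor s^2 + 9s + 20: two numbers with sum -9 and product 20 are -4 and -5, so s^2 + 9s + 20 = (s + 4)(s + 5).
Hence p(s) = (s + 4) (s + 5), with roots -5, -4.
The eigenvalues -5, -4 are distinct and real, so A is diagonalisable and x(t) = e^{At} x(0) = V diag(e^{λ_i t}) V^{-1} x(0), where the columns of V are the eigenvectors.
λ = -5: A - (-5)I = [[10, 15], [-6, -9]]. Row 1 gives 10·v1 + 15·v2 = 0, so take v_1 = [-3, 2]^T.
λ = -4: A - (-4)I = [[9, 15], [-6, -10]]. Row 1 gives 9·v1 + 15·v2 = 0, so take v_2 = [-5, 3]^T.
V = [v_1 v_2] = [[-3, -5], [2, 3]] has det V = 1, so V^{-1} = adj(V)/det V = [[3, 5], [-2, -3]].
Modal coordinates z(0) = V^{-1} x(0): 3·1 + 5·0 = 3; (-2)·1 + (-3)·0 = -2; so z(0) = [3, -2]^T.
x_2(t) = Σ_i (v_i)_2 · z_i(0) · e^{λ_i t} (row 2 of V times the modal terms).
x_2(0.8) = 2·3·e^{-5·0.8} + 3·(-2)·e^{-4·0.8} = 6·0.018316 + (-6)·0.040762 = -0.1347.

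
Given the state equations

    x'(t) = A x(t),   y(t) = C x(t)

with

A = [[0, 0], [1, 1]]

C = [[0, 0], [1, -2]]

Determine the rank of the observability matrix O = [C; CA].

CA = [[0, 0], [-2, -2]]
Observability matrix O = [C; CA] = [[0, 0], [1, -2], [0, 0], [-2, -2]]
Take the 2×2 submatrix of O formed by rows 2, 4: [[1, -2], [-2, -2]]. Its determinant is 1·(-2) - (-2)·(-2) = -2 - 4 = -6 ≠ 0.
So rank(O) ≥ 2; since O has 2 columns, rank(O) = 2.
rank(O) = 2 = n, so the pair (A, C) is completely observable.

2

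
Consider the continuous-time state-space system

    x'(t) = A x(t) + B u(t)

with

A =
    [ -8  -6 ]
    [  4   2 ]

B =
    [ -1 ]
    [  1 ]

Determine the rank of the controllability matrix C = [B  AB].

1

AB = [[2], [-2]]
Controllability matrix C = [B  AB] = [[-1, 2], [1, -2]]
Every column of C is a scalar multiple of column 1 = [-1, 1] (multipliers 1, -2), so the columns span a one-dimensional space.
C ≠ 0, hence rank(C) = 1.
rank(C) = 1 < n = 2, so the pair (A, B) is not completely controllable.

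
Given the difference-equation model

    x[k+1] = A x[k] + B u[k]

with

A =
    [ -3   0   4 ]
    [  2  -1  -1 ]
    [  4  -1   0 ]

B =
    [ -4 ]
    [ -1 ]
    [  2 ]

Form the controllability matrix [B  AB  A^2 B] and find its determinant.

AB = [[20], [-9], [-15]]
A^2B = [[-120], [64], [89]]
Controllability matrix C = [B  AB  A^2B] = [[-4, 20, -120], [-1, -9, 64], [2, -15, 89]]
Expanding along the first row, det(C) = (-4)·((-9)·89 - 64·(-15)) - 20·((-1)·89 - 64·2) + (-120)·((-1)·(-15) - (-9)·2) = (-4)·159 - 20·(-217) + (-120)·33 = -256
Since det(C) ≠ 0, rank(C) = 3 and the system is completely controllable.

-256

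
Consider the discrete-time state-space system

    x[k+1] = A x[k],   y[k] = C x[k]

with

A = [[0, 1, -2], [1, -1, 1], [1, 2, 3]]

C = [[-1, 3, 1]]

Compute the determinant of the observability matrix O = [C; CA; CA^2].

CA = [[4, -2, 8]]
CA^2 = [[6, 22, 14]]
Observability matrix O = [C; CA; CA^2] = [[-1, 3, 1], [4, -2, 8], [6, 22, 14]]
Expanding along the first row, det(O) = (-1)·((-2)·14 - 8·22) - 3·(4·14 - 8·6) + 1·(4·22 - (-2)·6) = (-1)·(-204) - 3·8 + 1·100 = 280
Since det(O) ≠ 0, rank(O) = 3 and the system is completely observable.

280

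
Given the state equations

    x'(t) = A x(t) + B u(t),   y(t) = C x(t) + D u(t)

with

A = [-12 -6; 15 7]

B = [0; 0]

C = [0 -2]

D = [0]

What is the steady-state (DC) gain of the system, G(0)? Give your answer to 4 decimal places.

G(0) = C(-A)^{-1}B + D = -C A^{-1} B + D.
det A = 6, so A^{-1} = (1/6)·adj(A) = [[7/6, 1], [-5/2, -2]]
A^{-1} B = [0, 0]^T
C A^{-1} B = 0
G(0) = D - C A^{-1} B = 0 - (0) = 0

0.0000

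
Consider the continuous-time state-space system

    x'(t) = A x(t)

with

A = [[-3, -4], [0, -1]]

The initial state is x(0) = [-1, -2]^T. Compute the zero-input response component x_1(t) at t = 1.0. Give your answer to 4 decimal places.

1.2226

det(sI - A) = s^2 - (tr A)s + det A, with tr A = (-3) + (-1) = -4 and det A = (-3)·(-1) - (-4)·0 = 3 - 0 = 3.
So p(s) = det(sI - A) = s^2 + 4s + 3.
Factor s^2 + 4s + 3: two numbers with sum -4 and product 3 are -1 and -3, so s^2 + 4s + 3 = (s + 1)(s + 3).
Hence p(s) = (s + 1) (s + 3), with roots -3, -1.
The eigenvalues -3, -1 are distinct and real, so A is diagonalisable and x(t) = e^{At} x(0) = V diag(e^{λ_i t}) V^{-1} x(0), where the columns of V are the eigenvectors.
λ = -3: A - (-3)I = [[0, -4], [0, 2]]. Row 1 gives 0·v1 + (-4)·v2 = 0, so take v_1 = [1, 0]^T.
λ = -1: A - (-1)I = [[-2, -4], [0, 0]]. Row 1 gives (-2)·v1 + (-4)·v2 = 0, so take v_2 = [2, -1]^T.
V = [v_1 v_2] = [[1, 2], [0, -1]] has det V = -1, so V^{-1} = adj(V)/det V = [[1, 2], [0, -1]].
Modal coordinates z(0) = V^{-1} x(0): 1·(-1) + 2·(-2) = -5; 0·(-1) + (-1)·(-2) = 2; so z(0) = [-5, 2]^T.
x_1(t) = Σ_i (v_i)_1 · z_i(0) · e^{λ_i t} (row 1 of V times the modal terms).
x_1(1.0) = 1·(-5)·e^{-3·1.0} + 2·2·e^{-1·1.0} = (-5)·0.049787 + 4·0.367879 = 1.2226.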